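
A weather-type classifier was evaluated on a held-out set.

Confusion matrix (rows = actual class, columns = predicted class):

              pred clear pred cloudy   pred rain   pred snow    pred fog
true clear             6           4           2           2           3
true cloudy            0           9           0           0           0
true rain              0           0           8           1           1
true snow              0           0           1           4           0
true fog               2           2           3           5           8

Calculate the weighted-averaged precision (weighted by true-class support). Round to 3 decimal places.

0.637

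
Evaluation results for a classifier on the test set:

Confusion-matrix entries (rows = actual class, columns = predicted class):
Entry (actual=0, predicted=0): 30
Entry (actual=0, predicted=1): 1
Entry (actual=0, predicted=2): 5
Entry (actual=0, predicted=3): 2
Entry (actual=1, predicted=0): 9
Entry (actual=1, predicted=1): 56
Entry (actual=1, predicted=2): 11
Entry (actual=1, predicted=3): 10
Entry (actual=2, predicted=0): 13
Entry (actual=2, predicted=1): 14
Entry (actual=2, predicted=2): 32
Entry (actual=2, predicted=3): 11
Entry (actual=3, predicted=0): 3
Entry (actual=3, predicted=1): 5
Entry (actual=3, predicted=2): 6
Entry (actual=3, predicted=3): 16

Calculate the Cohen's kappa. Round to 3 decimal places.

Observed agreement pₒ = trace/N = 134/224 = 0.5982
Expected agreement pₑ = Σ (rowᵢ·colᵢ)/N² = (38·55 + 86·76 + 70·54 + 30·39)/224² = 0.2706
κ = (pₒ − pₑ)/(1 − pₑ) = (0.5982 − 0.2706)/(1 − 0.2706) = 0.449

0.449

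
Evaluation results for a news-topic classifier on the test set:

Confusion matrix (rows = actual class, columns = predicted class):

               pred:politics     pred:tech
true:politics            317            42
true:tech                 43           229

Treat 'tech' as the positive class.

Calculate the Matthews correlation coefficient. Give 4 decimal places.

0.7252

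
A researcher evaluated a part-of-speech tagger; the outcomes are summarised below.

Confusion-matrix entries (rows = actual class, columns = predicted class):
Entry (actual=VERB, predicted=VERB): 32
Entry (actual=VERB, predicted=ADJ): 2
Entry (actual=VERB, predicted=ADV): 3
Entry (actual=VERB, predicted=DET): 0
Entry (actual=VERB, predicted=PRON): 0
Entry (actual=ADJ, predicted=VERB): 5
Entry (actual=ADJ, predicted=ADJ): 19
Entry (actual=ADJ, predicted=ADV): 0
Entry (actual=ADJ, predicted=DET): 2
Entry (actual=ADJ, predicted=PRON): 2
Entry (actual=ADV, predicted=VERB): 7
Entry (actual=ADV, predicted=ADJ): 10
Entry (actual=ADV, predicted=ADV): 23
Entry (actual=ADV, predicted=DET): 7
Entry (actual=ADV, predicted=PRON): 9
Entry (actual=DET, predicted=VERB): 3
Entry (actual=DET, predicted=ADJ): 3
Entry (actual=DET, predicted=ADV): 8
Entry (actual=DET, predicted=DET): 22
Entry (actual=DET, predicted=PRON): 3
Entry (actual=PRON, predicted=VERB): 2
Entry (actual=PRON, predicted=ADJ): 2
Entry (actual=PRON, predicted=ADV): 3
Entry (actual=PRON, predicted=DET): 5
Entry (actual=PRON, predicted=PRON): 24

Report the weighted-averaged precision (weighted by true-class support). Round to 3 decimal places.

0.614

Per-class precision (TP/(TP+FP)):
  VERB: TP=32, FP=5+7+3+2=17 → 32/49 = 0.6531
  ADJ: TP=19, FP=2+10+3+2=17 → 19/36 = 0.5278
  ADV: TP=23, FP=3+0+8+3=14 → 23/37 = 0.6216
  DET: TP=22, FP=0+2+7+5=14 → 22/36 = 0.6111
  PRON: TP=24, FP=0+2+9+3=14 → 24/38 = 0.6316
Weighted-precision = Σ (supportᵢ/N)·precisionᵢ with N=196: (37/196)·0.6531 + (28/196)·0.5278 + (56/196)·0.6216 + (39/196)·0.6111 + (36/196)·0.6316 = 0.614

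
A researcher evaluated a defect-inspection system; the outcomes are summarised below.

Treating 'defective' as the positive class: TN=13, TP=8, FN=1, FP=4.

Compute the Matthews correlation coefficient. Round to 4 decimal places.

MCC = (TP·TN − FP·FN) / √((TP+FP)(TP+FN)(TN+FP)(TN+FN))
Numerator = 8·13 − 4·1 = 100
Denominator = √(12·9·17·14) = √25704 = 160.3247
MCC = 100 / 160.3247 = 0.6237

0.6237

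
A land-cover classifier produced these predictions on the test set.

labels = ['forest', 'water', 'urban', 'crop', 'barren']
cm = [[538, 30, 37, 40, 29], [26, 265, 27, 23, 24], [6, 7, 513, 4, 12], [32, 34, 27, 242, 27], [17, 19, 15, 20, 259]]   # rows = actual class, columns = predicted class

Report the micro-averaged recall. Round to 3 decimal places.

Micro-averaging pools counts across classes: ΣTP=1817, ΣFP=456, ΣFN=456.
Micro-recall = TP/(TP+FN) on pooled counts = 0.799 (equals overall accuracy in single-label multiclass).

0.799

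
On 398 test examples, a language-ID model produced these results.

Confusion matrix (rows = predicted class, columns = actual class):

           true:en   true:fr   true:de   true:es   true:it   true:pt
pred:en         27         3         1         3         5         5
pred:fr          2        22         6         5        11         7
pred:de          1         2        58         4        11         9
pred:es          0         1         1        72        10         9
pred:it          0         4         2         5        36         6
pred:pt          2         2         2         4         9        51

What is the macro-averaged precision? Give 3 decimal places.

0.649

Per-class precision (TP/(TP+FP)):
  en: TP=27, FP=3+1+3+5+5=17 → 27/44 = 0.6136
  fr: TP=22, FP=2+6+5+11+7=31 → 22/53 = 0.4151
  de: TP=58, FP=1+2+4+11+9=27 → 58/85 = 0.6824
  es: TP=72, FP=0+1+1+10+9=21 → 72/93 = 0.7742
  it: TP=36, FP=0+4+2+5+6=17 → 36/53 = 0.6792
  pt: TP=51, FP=2+2+2+4+9=19 → 51/70 = 0.7286
Macro-precision = mean = (0.6136 + 0.4151 + 0.6824 + 0.7742 + 0.6792 + 0.7286) / 6 = 0.649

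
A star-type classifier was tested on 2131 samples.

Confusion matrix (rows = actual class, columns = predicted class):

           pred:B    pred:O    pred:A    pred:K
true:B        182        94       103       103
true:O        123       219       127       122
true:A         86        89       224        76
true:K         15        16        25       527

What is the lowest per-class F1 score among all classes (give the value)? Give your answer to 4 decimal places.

0.4099

Per-class F1 score (2·TP/(2·TP+FP+FN)):
  B: TP=182, FP=123+86+15=224, FN=94+103+103=300 → 364/888 = 0.40991
  O: TP=219, FP=94+89+16=199, FN=123+127+122=372 → 438/1009 = 0.43409
  A: TP=224, FP=103+127+25=255, FN=86+89+76=251 → 448/954 = 0.46960
  K: TP=527, FP=103+122+76=301, FN=15+16+25=56 → 1054/1411 = 0.74699
Lowest is class 'B' with F1 score = 0.4099.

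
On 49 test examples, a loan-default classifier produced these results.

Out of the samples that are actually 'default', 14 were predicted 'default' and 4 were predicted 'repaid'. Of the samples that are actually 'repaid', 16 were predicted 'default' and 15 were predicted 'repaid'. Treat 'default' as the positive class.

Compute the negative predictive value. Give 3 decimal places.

0.789

NPV = TN/(TN+FN) = 15/(15+4) = 0.789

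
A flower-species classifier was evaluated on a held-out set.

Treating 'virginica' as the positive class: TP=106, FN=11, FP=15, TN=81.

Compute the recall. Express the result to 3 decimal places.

0.906

Recall = TP/(TP+FN) = 106/(106+11) = 106/117 = 0.906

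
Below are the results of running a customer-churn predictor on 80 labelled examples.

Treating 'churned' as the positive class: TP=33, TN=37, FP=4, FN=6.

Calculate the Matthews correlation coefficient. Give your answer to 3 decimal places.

MCC = (TP·TN − FP·FN) / √((TP+FP)(TP+FN)(TN+FP)(TN+FN))
Numerator = 33·37 − 4·6 = 1197
Denominator = √(37·39·41·43) = √2544009 = 1594.9950
MCC = 1197 / 1594.9950 = 0.750

0.750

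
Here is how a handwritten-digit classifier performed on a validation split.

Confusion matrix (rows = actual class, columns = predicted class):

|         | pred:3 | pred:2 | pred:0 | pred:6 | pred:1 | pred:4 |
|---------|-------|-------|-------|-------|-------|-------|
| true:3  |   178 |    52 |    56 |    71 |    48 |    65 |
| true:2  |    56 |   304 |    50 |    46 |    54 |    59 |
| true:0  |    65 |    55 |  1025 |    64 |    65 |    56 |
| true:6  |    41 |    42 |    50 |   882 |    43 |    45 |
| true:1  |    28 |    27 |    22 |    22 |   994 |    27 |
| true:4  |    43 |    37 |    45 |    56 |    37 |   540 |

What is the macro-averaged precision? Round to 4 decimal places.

Per-class precision (TP/(TP+FP)):
  3: TP=178, FP=56+65+41+28+43=233 → 178/411 = 0.43309
  2: TP=304, FP=52+55+42+27+37=213 → 304/517 = 0.58801
  0: TP=1025, FP=56+50+50+22+45=223 → 1025/1248 = 0.82131
  6: TP=882, FP=71+46+64+22+56=259 → 882/1141 = 0.77301
  1: TP=994, FP=48+54+65+43+37=247 → 994/1241 = 0.80097
  4: TP=540, FP=65+59+56+45+27=252 → 540/792 = 0.68182
Macro-precision = mean = (0.43309 + 0.58801 + 0.82131 + 0.77301 + 0.80097 + 0.68182) / 6 = 0.6830

0.6830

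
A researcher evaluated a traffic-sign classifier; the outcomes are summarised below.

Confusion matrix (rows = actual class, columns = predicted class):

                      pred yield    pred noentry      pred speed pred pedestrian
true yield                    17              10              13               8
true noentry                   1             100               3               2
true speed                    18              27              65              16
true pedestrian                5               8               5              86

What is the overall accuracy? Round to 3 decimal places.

0.698

Accuracy = trace / total = (17+100+65+86=268) / 384 = 268/384 = 0.698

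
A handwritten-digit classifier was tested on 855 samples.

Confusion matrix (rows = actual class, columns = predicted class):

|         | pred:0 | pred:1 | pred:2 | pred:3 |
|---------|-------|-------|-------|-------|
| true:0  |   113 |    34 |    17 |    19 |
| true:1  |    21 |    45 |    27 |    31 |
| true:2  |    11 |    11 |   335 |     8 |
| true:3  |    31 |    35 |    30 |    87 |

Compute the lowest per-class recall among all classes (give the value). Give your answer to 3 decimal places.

0.363

Per-class recall (TP/(TP+FN)):
  0: TP=113, FN=34+17+19=70 → 113/183 = 0.6175
  1: TP=45, FN=21+27+31=79 → 45/124 = 0.3629
  2: TP=335, FN=11+11+8=30 → 335/365 = 0.9178
  3: TP=87, FN=31+35+30=96 → 87/183 = 0.4754
Lowest is class '1' with recall = 0.363.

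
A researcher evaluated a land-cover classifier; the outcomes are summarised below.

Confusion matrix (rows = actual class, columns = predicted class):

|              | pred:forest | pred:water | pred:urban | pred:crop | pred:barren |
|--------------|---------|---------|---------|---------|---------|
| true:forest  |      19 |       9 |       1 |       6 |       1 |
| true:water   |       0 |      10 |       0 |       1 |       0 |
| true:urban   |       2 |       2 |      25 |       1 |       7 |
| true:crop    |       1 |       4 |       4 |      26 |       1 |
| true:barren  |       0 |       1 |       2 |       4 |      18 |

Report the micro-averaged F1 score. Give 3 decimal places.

0.676

Micro-averaging pools counts across classes: ΣTP=98, ΣFP=47, ΣFN=47.
Micro-F1 score = 2·TP/(2·TP+FP+FN) on pooled counts = 0.676 (equals overall accuracy in single-label multiclass).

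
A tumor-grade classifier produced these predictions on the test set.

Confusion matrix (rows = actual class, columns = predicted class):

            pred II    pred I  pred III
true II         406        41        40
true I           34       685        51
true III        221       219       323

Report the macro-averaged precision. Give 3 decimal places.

Per-class precision (TP/(TP+FP)):
  II: TP=406, FP=34+221=255 → 406/661 = 0.6142
  I: TP=685, FP=41+219=260 → 685/945 = 0.7249
  III: TP=323, FP=40+51=91 → 323/414 = 0.7802
Macro-precision = mean = (0.6142 + 0.7249 + 0.7802) / 3 = 0.706

0.706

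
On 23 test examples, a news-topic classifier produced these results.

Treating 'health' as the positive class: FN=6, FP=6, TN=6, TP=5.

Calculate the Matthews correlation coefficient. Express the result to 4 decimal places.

-0.0455

MCC = (TP·TN − FP·FN) / √((TP+FP)(TP+FN)(TN+FP)(TN+FN))
Numerator = 5·6 − 6·6 = -6
Denominator = √(11·11·12·12) = √17424 = 132.0000
MCC = -6 / 132.0000 = -0.0455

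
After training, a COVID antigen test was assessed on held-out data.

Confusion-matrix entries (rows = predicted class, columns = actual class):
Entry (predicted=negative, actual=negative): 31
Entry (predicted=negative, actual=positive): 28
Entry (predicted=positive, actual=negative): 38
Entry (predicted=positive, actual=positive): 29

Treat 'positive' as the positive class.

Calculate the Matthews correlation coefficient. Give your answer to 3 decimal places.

-0.042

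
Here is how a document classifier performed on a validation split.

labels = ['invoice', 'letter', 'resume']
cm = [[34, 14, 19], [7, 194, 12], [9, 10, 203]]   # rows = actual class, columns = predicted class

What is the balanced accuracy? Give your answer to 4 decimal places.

0.7776

Balanced accuracy = mean of per-class recall.
  invoice: recall = 34/67 = 0.50746
  letter: recall = 194/213 = 0.91080
  resume: recall = 203/222 = 0.91441
Mean = (0.50746 + 0.91080 + 0.91441) / 3 = 0.7776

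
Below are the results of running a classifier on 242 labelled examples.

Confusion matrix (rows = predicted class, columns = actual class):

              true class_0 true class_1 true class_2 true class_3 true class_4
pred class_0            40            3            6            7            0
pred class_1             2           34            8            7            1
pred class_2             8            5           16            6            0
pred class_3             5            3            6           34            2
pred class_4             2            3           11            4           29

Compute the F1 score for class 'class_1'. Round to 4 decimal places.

0.6800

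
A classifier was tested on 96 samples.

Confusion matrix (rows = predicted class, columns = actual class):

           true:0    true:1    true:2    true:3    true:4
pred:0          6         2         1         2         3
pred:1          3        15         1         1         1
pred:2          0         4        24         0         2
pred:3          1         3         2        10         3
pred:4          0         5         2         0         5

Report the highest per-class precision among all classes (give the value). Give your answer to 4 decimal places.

0.8000

Per-class precision (TP/(TP+FP)):
  0: TP=6, FP=2+1+2+3=8 → 6/14 = 0.42857
  1: TP=15, FP=3+1+1+1=6 → 15/21 = 0.71429
  2: TP=24, FP=0+4+0+2=6 → 24/30 = 0.80000
  3: TP=10, FP=1+3+2+3=9 → 10/19 = 0.52632
  4: TP=5, FP=0+5+2+0=7 → 5/12 = 0.41667
Highest is class '2' with precision = 0.8000.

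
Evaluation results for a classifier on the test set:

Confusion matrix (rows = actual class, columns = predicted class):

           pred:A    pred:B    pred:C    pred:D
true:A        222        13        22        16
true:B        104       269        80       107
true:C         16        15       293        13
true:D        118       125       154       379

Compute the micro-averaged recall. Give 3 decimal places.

0.598

Micro-averaging pools counts across classes: ΣTP=1163, ΣFP=783, ΣFN=783.
Micro-recall = TP/(TP+FN) on pooled counts = 0.598 (equals overall accuracy in single-label multiclass).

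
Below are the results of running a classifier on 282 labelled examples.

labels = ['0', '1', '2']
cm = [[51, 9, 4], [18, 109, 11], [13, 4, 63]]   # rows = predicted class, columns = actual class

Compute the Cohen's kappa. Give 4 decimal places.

0.6750

Observed agreement pₒ = trace/N = 223/282 = 0.79078
Expected agreement pₑ = Σ (rowᵢ·colᵢ)/N² = (82·64 + 122·138 + 78·80)/282² = 0.35617
κ = (pₒ − pₑ)/(1 − pₑ) = (0.79078 − 0.35617)/(1 − 0.35617) = 0.6750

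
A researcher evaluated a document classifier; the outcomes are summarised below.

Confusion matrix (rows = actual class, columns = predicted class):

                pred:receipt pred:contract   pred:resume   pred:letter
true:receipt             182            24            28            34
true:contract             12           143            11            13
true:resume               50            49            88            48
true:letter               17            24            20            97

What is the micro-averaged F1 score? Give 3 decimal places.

0.607

Micro-averaging pools counts across classes: ΣTP=510, ΣFP=330, ΣFN=330.
Micro-F1 score = 2·TP/(2·TP+FP+FN) on pooled counts = 0.607 (equals overall accuracy in single-label multiclass).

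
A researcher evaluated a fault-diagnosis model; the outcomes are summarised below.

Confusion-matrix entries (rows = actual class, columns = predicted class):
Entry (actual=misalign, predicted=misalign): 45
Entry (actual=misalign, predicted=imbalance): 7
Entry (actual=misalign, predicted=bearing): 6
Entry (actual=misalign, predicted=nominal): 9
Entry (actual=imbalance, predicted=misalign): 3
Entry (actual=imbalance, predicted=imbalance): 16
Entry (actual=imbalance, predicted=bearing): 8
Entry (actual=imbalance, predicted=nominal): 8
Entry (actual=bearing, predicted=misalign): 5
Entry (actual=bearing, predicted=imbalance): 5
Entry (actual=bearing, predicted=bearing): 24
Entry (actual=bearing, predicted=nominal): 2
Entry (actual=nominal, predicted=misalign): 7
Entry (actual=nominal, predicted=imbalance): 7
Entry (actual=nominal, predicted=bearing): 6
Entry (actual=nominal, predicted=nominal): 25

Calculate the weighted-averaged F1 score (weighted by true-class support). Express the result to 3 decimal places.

0.603

Per-class F1 score (2·TP/(2·TP+FP+FN)):
  misalign: TP=45, FP=3+5+7=15, FN=7+6+9=22 → 90/127 = 0.7087
  imbalance: TP=16, FP=7+5+7=19, FN=3+8+8=19 → 32/70 = 0.4571
  bearing: TP=24, FP=6+8+6=20, FN=5+5+2=12 → 48/80 = 0.6000
  nominal: TP=25, FP=9+8+2=19, FN=7+7+6=20 → 50/89 = 0.5618
Weighted-F1 score = Σ (supportᵢ/N)·F1 scoreᵢ with N=183: (67/183)·0.7087 + (35/183)·0.4571 + (36/183)·0.6000 + (45/183)·0.5618 = 0.603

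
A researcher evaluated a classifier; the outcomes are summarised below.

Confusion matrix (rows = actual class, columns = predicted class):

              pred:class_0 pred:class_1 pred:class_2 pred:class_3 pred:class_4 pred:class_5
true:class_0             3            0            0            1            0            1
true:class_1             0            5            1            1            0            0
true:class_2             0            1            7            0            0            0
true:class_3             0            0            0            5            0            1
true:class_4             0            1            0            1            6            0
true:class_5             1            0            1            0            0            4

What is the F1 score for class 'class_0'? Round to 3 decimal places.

Take TP from the diagonal, FP from the rest of the 'class_0' prediction marginal, FN from the rest of the 'class_0' actual marginal.
F1 score = 2·TP/(2·TP+FP+FN).
class_0: TP=3, FP=0+0+0+0+1=1, FN=0+0+1+0+1=2 → 6/9 = 0.6667

0.667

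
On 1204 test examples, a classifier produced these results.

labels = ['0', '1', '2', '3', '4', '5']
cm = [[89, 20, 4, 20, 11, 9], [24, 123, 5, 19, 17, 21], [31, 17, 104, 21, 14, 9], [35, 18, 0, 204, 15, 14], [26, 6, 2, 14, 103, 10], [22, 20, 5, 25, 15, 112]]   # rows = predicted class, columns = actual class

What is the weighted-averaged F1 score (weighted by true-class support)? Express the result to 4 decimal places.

Per-class F1 score (2·TP/(2·TP+FP+FN)):
  0: TP=89, FP=20+4+20+11+9=64, FN=24+31+35+26+22=138 → 178/380 = 0.46842
  1: TP=123, FP=24+5+19+17+21=86, FN=20+17+18+6+20=81 → 246/413 = 0.59564
  2: TP=104, FP=31+17+21+14+9=92, FN=4+5+0+2+5=16 → 208/316 = 0.65823
  3: TP=204, FP=35+18+0+15+14=82, FN=20+19+21+14+25=99 → 408/589 = 0.69270
  4: TP=103, FP=26+6+2+14+10=58, FN=11+17+14+15+15=72 → 206/336 = 0.61310
  5: TP=112, FP=22+20+5+25+15=87, FN=9+21+9+14+10=63 → 224/374 = 0.59893
Weighted-F1 score = Σ (supportᵢ/N)·F1 scoreᵢ with N=1204: (227/1204)·0.46842 + (204/1204)·0.59564 + (120/1204)·0.65823 + (303/1204)·0.69270 + (175/1204)·0.61310 + (175/1204)·0.59893 = 0.6053

0.6053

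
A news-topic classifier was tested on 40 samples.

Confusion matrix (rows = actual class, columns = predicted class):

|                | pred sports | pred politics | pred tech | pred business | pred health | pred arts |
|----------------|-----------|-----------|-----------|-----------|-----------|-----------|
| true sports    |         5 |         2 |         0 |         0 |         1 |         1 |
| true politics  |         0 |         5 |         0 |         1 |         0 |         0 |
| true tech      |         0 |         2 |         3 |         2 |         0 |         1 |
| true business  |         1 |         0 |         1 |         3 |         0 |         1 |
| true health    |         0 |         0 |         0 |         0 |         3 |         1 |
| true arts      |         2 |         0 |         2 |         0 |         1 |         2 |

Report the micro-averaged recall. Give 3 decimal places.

0.525

Micro-averaging pools counts across classes: ΣTP=21, ΣFP=19, ΣFN=19.
Micro-recall = TP/(TP+FN) on pooled counts = 0.525 (equals overall accuracy in single-label multiclass).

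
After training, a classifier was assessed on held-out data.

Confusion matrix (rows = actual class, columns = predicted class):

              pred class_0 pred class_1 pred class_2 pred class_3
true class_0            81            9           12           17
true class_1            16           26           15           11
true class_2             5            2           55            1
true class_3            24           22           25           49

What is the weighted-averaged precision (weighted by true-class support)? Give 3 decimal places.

0.579

Per-class precision (TP/(TP+FP)):
  class_0: TP=81, FP=16+5+24=45 → 81/126 = 0.6429
  class_1: TP=26, FP=9+2+22=33 → 26/59 = 0.4407
  class_2: TP=55, FP=12+15+25=52 → 55/107 = 0.5140
  class_3: TP=49, FP=17+11+1=29 → 49/78 = 0.6282
Weighted-precision = Σ (supportᵢ/N)·precisionᵢ with N=370: (119/370)·0.6429 + (68/370)·0.4407 + (63/370)·0.5140 + (120/370)·0.6282 = 0.579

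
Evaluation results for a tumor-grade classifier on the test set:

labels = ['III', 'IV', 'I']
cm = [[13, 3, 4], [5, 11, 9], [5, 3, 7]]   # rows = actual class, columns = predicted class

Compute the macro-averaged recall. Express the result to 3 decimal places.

Per-class recall (TP/(TP+FN)):
  III: TP=13, FN=3+4=7 → 13/20 = 0.6500
  IV: TP=11, FN=5+9=14 → 11/25 = 0.4400
  I: TP=7, FN=5+3=8 → 7/15 = 0.4667
Macro-recall = mean = (0.6500 + 0.4400 + 0.4667) / 3 = 0.519

0.519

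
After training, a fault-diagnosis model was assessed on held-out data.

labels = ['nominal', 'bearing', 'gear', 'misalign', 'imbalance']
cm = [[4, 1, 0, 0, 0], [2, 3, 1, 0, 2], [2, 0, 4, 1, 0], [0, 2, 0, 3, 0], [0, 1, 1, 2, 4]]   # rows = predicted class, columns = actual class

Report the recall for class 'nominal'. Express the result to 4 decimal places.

Take TP from the diagonal, FP from the rest of the 'nominal' prediction marginal, FN from the rest of the 'nominal' actual marginal.
recall = TP/(TP+FN).
nominal: TP=4, FN=2+2+0+0=4 → 4/8 = 0.50000

0.5000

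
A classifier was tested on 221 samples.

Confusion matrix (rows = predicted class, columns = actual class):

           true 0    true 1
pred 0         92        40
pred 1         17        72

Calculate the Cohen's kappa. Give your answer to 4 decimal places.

0.4855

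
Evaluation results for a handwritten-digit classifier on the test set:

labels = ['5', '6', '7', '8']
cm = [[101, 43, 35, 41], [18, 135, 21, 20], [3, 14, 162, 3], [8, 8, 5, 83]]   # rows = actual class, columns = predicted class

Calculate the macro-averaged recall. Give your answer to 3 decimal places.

0.711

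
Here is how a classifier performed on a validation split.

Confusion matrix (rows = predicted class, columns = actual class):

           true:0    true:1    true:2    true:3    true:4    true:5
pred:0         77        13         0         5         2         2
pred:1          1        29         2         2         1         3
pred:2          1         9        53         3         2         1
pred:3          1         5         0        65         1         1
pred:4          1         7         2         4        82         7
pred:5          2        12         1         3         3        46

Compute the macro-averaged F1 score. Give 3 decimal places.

0.767

Per-class F1 score (2·TP/(2·TP+FP+FN)):
  0: TP=77, FP=13+0+5+2+2=22, FN=1+1+1+1+2=6 → 154/182 = 0.8462
  1: TP=29, FP=1+2+2+1+3=9, FN=13+9+5+7+12=46 → 58/113 = 0.5133
  2: TP=53, FP=1+9+3+2+1=16, FN=0+2+0+2+1=5 → 106/127 = 0.8346
  3: TP=65, FP=1+5+0+1+1=8, FN=5+2+3+4+3=17 → 130/155 = 0.8387
  4: TP=82, FP=1+7+2+4+7=21, FN=2+1+2+1+3=9 → 164/194 = 0.8454
  5: TP=46, FP=2+12+1+3+3=21, FN=2+3+1+1+7=14 → 92/127 = 0.7244
Macro-F1 score = mean = (0.8462 + 0.5133 + 0.8346 + 0.8387 + 0.8454 + 0.7244) / 6 = 0.767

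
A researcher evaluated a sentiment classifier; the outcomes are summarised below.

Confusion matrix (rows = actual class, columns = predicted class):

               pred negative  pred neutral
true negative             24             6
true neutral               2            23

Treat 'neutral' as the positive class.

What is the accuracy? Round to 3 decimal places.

0.855

Accuracy = (TP+TN)/N = (23+24)/55 = 0.855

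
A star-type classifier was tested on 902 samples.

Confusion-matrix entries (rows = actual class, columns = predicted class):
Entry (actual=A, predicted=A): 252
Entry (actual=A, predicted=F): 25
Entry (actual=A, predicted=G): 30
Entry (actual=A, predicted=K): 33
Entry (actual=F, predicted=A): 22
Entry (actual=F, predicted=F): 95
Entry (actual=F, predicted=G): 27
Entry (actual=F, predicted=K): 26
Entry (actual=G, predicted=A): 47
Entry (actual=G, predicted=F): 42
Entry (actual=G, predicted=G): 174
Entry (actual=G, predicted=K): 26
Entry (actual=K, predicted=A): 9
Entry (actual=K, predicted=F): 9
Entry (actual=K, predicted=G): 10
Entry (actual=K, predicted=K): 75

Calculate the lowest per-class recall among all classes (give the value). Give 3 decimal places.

Per-class recall (TP/(TP+FN)):
  A: TP=252, FN=25+30+33=88 → 252/340 = 0.7412
  F: TP=95, FN=22+27+26=75 → 95/170 = 0.5588
  G: TP=174, FN=47+42+26=115 → 174/289 = 0.6021
  K: TP=75, FN=9+9+10=28 → 75/103 = 0.7282
Lowest is class 'F' with recall = 0.559.

0.559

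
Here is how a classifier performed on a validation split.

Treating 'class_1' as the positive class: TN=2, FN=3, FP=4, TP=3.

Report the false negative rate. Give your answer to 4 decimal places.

0.5000

FNR = FN/(FN+TP) = 3/(3+3) = 0.5000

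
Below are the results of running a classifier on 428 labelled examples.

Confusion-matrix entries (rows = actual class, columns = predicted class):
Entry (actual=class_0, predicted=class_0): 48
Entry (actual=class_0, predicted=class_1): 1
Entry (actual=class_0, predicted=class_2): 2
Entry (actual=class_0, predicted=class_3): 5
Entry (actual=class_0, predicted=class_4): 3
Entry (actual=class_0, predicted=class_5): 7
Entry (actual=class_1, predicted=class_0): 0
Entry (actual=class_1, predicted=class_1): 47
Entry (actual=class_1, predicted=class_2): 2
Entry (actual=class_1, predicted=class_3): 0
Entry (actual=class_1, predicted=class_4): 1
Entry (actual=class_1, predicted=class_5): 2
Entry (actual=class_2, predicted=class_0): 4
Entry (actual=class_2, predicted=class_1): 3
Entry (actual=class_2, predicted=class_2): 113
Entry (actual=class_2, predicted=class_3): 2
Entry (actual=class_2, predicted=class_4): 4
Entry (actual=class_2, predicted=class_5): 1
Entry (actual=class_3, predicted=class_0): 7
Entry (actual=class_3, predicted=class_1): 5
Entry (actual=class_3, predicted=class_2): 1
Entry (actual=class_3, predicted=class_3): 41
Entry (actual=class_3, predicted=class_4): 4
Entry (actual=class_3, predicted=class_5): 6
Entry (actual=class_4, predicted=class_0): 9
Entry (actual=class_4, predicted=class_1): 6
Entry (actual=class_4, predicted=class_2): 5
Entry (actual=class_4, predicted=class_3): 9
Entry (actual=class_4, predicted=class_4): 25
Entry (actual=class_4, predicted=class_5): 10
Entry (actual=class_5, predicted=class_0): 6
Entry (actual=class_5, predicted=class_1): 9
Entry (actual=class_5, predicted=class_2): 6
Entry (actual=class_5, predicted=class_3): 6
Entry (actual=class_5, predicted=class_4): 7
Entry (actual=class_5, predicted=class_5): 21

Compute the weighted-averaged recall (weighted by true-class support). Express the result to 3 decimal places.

Per-class recall (TP/(TP+FN)):
  class_0: TP=48, FN=1+2+5+3+7=18 → 48/66 = 0.7273
  class_1: TP=47, FN=0+2+0+1+2=5 → 47/52 = 0.9038
  class_2: TP=113, FN=4+3+2+4+1=14 → 113/127 = 0.8898
  class_3: TP=41, FN=7+5+1+4+6=23 → 41/64 = 0.6406
  class_4: TP=25, FN=9+6+5+9+10=39 → 25/64 = 0.3906
  class_5: TP=21, FN=6+9+6+6+7=34 → 21/55 = 0.3818
Weighted-recall = Σ (supportᵢ/N)·recallᵢ with N=428: (66/428)·0.7273 + (52/428)·0.9038 + (127/428)·0.8898 + (64/428)·0.6406 + (64/428)·0.3906 + (55/428)·0.3818 = 0.689

0.689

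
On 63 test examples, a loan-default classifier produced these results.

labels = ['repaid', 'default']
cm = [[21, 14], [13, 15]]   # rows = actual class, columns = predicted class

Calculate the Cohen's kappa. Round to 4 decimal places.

0.1352

Observed agreement pₒ = trace/N = 36/63 = 0.57143
Expected agreement pₑ = Σ (rowᵢ·colᵢ)/N² = (35·34 + 28·29)/63² = 0.50441
κ = (pₒ − pₑ)/(1 − pₑ) = (0.57143 − 0.50441)/(1 − 0.50441) = 0.1352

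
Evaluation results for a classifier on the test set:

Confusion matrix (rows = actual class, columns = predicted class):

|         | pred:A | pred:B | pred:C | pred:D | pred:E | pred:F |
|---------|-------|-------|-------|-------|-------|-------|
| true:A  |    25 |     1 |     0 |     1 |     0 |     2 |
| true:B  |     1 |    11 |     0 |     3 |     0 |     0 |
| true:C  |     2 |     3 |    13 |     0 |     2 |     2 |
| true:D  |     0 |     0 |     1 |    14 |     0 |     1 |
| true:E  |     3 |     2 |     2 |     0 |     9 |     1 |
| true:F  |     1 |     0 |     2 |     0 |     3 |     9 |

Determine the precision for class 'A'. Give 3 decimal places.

0.781

precision = TP/(TP+FP).
A: TP=25, FP=1+2+0+3+1=7 → 25/32 = 0.7813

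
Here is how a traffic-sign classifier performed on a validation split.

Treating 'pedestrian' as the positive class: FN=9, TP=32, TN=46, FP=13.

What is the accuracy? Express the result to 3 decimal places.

Accuracy = (TP+TN)/N = (32+46)/100 = 0.780

0.780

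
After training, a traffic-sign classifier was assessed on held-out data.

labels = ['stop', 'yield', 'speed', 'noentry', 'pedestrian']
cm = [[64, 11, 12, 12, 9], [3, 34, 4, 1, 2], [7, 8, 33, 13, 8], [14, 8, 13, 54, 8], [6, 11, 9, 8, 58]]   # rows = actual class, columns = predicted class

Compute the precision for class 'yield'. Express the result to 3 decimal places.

Treat 'yield' as positive and all other classes as negative.
precision = TP/(TP+FP).
yield: TP=34, FP=11+8+8+11=38 → 34/72 = 0.4722

0.472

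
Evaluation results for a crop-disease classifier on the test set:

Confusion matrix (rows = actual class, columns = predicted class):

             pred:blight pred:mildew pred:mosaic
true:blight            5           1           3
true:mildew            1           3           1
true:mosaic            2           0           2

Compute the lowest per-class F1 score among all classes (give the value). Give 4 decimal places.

0.4000

Per-class F1 score (2·TP/(2·TP+FP+FN)):
  blight: TP=5, FP=1+2=3, FN=1+3=4 → 10/17 = 0.58824
  mildew: TP=3, FP=1+0=1, FN=1+1=2 → 6/9 = 0.66667
  mosaic: TP=2, FP=3+1=4, FN=2+0=2 → 4/10 = 0.40000
Lowest is class 'mosaic' with F1 score = 0.4000.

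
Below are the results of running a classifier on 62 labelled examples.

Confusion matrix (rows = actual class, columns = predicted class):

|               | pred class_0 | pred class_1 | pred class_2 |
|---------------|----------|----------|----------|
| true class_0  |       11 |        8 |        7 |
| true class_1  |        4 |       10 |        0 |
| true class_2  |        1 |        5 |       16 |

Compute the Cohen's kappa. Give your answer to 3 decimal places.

Observed agreement pₒ = trace/N = 37/62 = 0.5968
Expected agreement pₑ = Σ (rowᵢ·colᵢ)/N² = (26·16 + 14·23 + 22·23)/62² = 0.3236
κ = (pₒ − pₑ)/(1 − pₑ) = (0.5968 − 0.3236)/(1 − 0.3236) = 0.404

0.404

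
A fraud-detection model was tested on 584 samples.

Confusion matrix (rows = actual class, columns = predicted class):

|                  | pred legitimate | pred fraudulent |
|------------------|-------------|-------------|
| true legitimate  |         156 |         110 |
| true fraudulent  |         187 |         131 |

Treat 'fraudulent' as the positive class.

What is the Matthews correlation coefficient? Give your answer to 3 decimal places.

-0.002

MCC = (TP·TN − FP·FN) / √((TP+FP)(TP+FN)(TN+FP)(TN+FN))
Numerator = 131·156 − 110·187 = -134
Denominator = √(241·318·266·343) = √6992297844 = 83619.9608
MCC = -134 / 83619.9608 = -0.002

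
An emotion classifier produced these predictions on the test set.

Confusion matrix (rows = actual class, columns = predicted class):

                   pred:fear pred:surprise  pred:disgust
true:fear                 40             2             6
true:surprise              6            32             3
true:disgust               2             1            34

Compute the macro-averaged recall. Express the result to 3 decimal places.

Per-class recall (TP/(TP+FN)):
  fear: TP=40, FN=2+6=8 → 40/48 = 0.8333
  surprise: TP=32, FN=6+3=9 → 32/41 = 0.7805
  disgust: TP=34, FN=2+1=3 → 34/37 = 0.9189
Macro-recall = mean = (0.8333 + 0.7805 + 0.9189) / 3 = 0.844

0.844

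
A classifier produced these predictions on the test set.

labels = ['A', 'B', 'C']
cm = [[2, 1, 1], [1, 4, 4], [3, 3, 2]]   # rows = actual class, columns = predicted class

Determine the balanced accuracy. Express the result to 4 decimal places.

0.3981

Balanced accuracy = mean of per-class recall.
  A: recall = 2/4 = 0.50000
  B: recall = 4/9 = 0.44444
  C: recall = 2/8 = 0.25000
Mean = (0.50000 + 0.44444 + 0.25000) / 3 = 0.3981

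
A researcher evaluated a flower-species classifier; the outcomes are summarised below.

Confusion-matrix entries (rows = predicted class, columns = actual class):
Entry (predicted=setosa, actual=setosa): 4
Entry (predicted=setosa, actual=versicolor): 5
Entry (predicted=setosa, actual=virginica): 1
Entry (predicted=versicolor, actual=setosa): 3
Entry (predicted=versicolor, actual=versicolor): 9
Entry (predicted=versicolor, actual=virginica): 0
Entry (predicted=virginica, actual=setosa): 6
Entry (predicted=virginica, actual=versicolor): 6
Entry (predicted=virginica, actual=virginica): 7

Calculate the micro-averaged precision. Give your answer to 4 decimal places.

Micro-averaging pools counts across classes: ΣTP=20, ΣFP=21, ΣFN=21.
Micro-precision = TP/(TP+FP) on pooled counts = 0.4878 (equals overall accuracy in single-label multiclass).

0.4878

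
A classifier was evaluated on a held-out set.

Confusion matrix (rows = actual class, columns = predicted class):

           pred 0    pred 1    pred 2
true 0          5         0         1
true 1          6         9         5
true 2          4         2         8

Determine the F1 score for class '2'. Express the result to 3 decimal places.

0.571

Treat '2' as positive and all other classes as negative.
F1 score = 2·TP/(2·TP+FP+FN).
2: TP=8, FP=1+5=6, FN=4+2=6 → 16/28 = 0.5714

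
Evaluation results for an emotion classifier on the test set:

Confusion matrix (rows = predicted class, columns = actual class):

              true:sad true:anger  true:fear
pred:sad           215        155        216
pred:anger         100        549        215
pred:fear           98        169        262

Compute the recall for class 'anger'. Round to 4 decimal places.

0.6289

One-vs-rest for 'anger': TP = diagonal; FP = other classes predicted 'anger'; FN = 'anger' predicted as other.
recall = TP/(TP+FN).
anger: TP=549, FN=155+169=324 → 549/873 = 0.62887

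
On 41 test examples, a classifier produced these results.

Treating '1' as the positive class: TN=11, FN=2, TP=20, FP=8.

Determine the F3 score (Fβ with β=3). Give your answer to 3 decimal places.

Fβ = (1+β²)·TP / ((1+β²)·TP + β²·FN + FP), with β²=9
= 10·20 / (10·20 + 9·2 + 8) = 0.885

0.885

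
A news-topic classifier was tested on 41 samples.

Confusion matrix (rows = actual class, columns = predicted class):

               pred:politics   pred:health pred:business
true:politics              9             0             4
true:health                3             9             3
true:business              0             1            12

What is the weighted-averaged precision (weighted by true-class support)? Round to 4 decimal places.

Per-class precision (TP/(TP+FP)):
  politics: TP=9, FP=3+0=3 → 9/12 = 0.75000
  health: TP=9, FP=0+1=1 → 9/10 = 0.90000
  business: TP=12, FP=4+3=7 → 12/19 = 0.63158
Weighted-precision = Σ (supportᵢ/N)·precisionᵢ with N=41: (13/41)·0.75000 + (15/41)·0.90000 + (13/41)·0.63158 = 0.7673

0.7673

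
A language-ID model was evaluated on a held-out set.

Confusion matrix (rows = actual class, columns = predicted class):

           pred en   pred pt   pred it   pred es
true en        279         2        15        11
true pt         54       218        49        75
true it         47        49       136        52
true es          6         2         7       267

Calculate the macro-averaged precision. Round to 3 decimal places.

Per-class precision (TP/(TP+FP)):
  en: TP=279, FP=54+47+6=107 → 279/386 = 0.7228
  pt: TP=218, FP=2+49+2=53 → 218/271 = 0.8044
  it: TP=136, FP=15+49+7=71 → 136/207 = 0.6570
  es: TP=267, FP=11+75+52=138 → 267/405 = 0.6593
Macro-precision = mean = (0.7228 + 0.8044 + 0.6570 + 0.6593) / 4 = 0.711

0.711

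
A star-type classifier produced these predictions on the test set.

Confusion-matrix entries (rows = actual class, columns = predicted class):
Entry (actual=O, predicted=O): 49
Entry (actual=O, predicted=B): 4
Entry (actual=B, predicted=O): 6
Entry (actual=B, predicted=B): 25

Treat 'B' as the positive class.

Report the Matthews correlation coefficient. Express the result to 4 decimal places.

MCC = (TP·TN − FP·FN) / √((TP+FP)(TP+FN)(TN+FP)(TN+FN))
Numerator = 25·49 − 4·6 = 1201
Denominator = √(29·31·53·55) = √2620585 = 1618.8221
MCC = 1201 / 1618.8221 = 0.7419

0.7419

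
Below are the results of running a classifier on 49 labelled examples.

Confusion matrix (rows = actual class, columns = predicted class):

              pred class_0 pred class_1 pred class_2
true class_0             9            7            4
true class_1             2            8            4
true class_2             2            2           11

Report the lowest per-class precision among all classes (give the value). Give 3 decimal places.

Per-class precision (TP/(TP+FP)):
  class_0: TP=9, FP=2+2=4 → 9/13 = 0.6923
  class_1: TP=8, FP=7+2=9 → 8/17 = 0.4706
  class_2: TP=11, FP=4+4=8 → 11/19 = 0.5789
Lowest is class 'class_1' with precision = 0.471.

0.471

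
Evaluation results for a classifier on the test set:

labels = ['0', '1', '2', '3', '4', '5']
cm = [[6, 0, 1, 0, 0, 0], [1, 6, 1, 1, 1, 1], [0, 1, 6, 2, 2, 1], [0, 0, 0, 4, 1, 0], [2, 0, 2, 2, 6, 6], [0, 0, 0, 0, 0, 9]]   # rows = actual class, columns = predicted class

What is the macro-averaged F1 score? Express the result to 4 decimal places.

Per-class F1 score (2·TP/(2·TP+FP+FN)):
  0: TP=6, FP=1+0+0+2+0=3, FN=0+1+0+0+0=1 → 12/16 = 0.75000
  1: TP=6, FP=0+1+0+0+0=1, FN=1+1+1+1+1=5 → 12/18 = 0.66667
  2: TP=6, FP=1+1+0+2+0=4, FN=0+1+2+2+1=6 → 12/22 = 0.54545
  3: TP=4, FP=0+1+2+2+0=5, FN=0+0+0+1+0=1 → 8/14 = 0.57143
  4: TP=6, FP=0+1+2+1+0=4, FN=2+0+2+2+6=12 → 12/28 = 0.42857
  5: TP=9, FP=0+1+1+0+6=8, FN=0+0+0+0+0=0 → 18/26 = 0.69231
Macro-F1 score = mean = (0.75000 + 0.66667 + 0.54545 + 0.57143 + 0.42857 + 0.69231) / 6 = 0.6091

0.6091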